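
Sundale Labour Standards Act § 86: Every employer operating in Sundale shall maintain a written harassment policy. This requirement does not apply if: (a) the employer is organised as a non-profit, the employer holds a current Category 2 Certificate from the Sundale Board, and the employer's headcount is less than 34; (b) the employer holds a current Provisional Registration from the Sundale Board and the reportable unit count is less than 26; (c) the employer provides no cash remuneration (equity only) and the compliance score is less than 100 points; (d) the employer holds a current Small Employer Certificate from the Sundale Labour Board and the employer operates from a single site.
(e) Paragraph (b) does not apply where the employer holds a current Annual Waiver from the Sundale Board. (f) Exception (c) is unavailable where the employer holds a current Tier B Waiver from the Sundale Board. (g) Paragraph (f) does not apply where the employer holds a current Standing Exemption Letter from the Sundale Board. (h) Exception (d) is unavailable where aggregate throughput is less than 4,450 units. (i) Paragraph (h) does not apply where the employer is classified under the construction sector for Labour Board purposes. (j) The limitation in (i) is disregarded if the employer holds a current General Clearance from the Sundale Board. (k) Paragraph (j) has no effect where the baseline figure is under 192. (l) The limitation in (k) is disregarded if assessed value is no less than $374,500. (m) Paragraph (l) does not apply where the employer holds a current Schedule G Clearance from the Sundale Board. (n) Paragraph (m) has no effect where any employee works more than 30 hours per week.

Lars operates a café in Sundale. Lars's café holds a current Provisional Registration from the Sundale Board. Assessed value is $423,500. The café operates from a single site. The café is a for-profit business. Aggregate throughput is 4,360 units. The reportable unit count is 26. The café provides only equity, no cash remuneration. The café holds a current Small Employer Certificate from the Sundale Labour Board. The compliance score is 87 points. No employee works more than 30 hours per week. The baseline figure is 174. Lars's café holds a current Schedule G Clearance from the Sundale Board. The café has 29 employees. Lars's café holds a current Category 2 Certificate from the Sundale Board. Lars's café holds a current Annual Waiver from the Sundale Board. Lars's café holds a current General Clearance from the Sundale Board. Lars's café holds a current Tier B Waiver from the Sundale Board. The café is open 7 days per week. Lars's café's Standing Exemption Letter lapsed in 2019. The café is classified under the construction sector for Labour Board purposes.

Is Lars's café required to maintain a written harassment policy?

Exception (a) fails — the employer is for-profit.
Exception (b) fails — the reportable unit count is 26, not less than 26.
Exception (c)'s conditions are all satisfied: remuneration is equity-only; the compliance score is 87 points, less than the 100 points limit. Turning to paragraphs (f)–(g): (f) operates against (c): a current Tier B Waiver is held. (g) is inapplicable (no current Standing Exemption Letter is held), so (f) stands. So (c) is unavailable.
Exception (d) is satisfied on its face — a current Small Employer Certificate is held; the employer operates from a single site. As to paragraphs (h)–(n): (h) would limit (d) — aggregate throughput is 4,360 units, less than the 4,450 units limit — but (i) sets (h) aside: (i) operates against (h): the café is classified under the construction sector. (j) would limit (i) — a current General Clearance is held — but (k) sets (j) aside: (k) operates against (j): the baseline figure is 174, under the 192 limit. (l) is triggered (assessed value is $423,500, meeting the $374,500 threshold), but is overridden by (m): (m) is triggered — a current Schedule G Clearance is held. (n), which would lift (m), is not triggered — no employee exceeds 30 hours/week. Exception (d) stands.

No — exception (d) applies; Lars's café is not required to maintain a written harassment policy.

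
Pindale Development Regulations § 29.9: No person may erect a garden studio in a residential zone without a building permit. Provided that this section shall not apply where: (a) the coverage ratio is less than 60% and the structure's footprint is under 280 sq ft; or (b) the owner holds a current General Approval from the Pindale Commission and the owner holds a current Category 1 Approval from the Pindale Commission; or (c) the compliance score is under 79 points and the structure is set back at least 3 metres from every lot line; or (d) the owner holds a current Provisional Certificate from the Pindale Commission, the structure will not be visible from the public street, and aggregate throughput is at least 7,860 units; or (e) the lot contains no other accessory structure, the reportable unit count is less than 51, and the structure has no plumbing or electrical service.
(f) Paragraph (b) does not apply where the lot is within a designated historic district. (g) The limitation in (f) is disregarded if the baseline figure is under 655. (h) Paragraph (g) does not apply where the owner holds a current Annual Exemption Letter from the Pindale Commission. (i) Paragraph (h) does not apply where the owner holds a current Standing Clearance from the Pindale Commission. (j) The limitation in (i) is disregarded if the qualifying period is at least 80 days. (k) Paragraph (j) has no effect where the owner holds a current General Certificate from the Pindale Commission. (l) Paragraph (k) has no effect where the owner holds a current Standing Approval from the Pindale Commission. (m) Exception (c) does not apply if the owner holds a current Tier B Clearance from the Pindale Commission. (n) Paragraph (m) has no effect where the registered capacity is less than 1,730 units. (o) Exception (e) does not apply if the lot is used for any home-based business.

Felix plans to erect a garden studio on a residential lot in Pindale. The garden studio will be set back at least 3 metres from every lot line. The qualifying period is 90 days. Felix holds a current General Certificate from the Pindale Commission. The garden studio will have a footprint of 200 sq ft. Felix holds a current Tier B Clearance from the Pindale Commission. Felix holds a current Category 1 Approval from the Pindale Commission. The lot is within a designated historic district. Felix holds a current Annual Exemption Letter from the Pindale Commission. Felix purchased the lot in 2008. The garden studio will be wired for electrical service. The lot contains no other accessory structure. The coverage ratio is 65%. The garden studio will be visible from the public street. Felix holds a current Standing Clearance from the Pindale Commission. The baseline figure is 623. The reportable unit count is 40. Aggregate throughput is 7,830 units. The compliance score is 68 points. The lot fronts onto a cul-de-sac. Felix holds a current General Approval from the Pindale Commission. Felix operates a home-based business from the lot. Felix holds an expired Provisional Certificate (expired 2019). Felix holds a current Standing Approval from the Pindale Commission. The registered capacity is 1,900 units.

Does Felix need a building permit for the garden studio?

Yes — Felix must obtain a building permit.

Exception (a) does not apply: the coverage ratio is 65%, not less than 60%.
Exception (b)'s conditions are all satisfied: a current General Approval is held; a current Category 1 Approval is held. However, paragraphs (f)–(l) must be considered: (f) operates against (b): the lot is in a historic district. (g) is engaged (the baseline figure is 623, under the 655 limit), but is overridden by (h): (h) operates against (g): a current Annual Exemption Letter is held. (i) would limit (h) — a current Standing Clearance is held — but (j) sets (i) aside: (j) operates against (i): the qualifying period is 90 days, meeting the 80 days threshold. (k) is engaged (a current General Certificate is held), but is displaced by (l): (l) is engaged — a current Standing Approval is held. So (b) is unavailable.
Exception (c) is satisfied on its face — the compliance score is 68 points, under the 79 points limit; the setback is at least 3 m on every side. However, paragraphs (m)–(n) must be considered: (m) is triggered — a current Tier B Clearance is held. (n), which would lift (m), is not engaged — the registered capacity is 1,900 units, not less than 1,730 units. (c) is therefore removed.
Exception (d) requires that the owner holds a current Provisional Certificate from the Pindale Commission; but the Provisional Certificate is not current, so (d) is unavailable.
Exception (e) does not apply: electrical service is planned.
Every exception is unavailable, so the rule governs.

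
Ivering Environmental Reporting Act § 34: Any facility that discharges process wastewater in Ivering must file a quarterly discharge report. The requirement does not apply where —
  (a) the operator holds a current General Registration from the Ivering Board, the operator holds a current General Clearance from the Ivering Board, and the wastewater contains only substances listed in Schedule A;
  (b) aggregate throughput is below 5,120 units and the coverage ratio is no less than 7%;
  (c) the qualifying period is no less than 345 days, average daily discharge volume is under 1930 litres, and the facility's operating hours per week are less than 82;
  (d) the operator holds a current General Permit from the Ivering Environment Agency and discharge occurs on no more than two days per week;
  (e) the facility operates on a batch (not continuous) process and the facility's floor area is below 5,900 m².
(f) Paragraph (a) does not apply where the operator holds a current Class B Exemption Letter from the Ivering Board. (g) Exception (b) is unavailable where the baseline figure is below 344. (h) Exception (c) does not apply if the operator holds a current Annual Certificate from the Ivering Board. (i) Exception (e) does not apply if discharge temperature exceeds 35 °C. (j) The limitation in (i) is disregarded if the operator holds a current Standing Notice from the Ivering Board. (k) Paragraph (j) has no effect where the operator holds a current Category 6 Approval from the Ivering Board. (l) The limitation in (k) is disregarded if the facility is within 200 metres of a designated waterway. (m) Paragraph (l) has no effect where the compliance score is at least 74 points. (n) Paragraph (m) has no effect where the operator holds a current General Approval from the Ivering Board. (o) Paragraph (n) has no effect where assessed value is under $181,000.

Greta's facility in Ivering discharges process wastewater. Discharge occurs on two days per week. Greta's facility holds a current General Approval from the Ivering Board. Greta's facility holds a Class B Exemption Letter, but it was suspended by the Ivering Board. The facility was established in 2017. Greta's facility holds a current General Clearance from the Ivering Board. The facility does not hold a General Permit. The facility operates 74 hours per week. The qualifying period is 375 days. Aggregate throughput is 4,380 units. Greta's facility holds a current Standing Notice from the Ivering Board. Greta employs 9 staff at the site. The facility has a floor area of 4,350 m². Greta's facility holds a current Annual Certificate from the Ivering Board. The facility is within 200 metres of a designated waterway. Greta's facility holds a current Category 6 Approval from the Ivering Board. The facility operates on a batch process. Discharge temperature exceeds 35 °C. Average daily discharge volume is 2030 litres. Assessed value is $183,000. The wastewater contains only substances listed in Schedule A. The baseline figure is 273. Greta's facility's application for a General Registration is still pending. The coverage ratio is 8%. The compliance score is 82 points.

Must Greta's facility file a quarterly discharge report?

Exception (a) fails — the General Registration is not current.
Exception (b) is satisfied on its face — aggregate throughput is 4,380 units, below the 5,120 units limit; the coverage ratio is 8%, meeting the 7% threshold. But: (g) operates against (b): the baseline figure is 273, below the 344 limit. (b) is therefore removed.
Exception (c) does not apply: average daily discharge volume is 2030 litres, not under 1930 litres.
Exception (d) fails — no General Permit is held.
Exception (e): the facility operates on a batch process; the facility's floor area is 4,350 m², below the 5,900 m² limit — every condition holds. Applying paragraphs (i)–(o): (i) would limit (e) — discharge temperature exceeds 35 °C — but (j) sets (i) aside: (j) operates against (i): a current Standing Notice is held. (k) would limit (j) — a current Category 6 Approval is held — but (l) sets (k) aside: (l) operates against (k): the facility is within 200 m of a designated waterway. (m) is triggered (the compliance score is 82 points, meeting the 74 points threshold), but is displaced by (n): (n) is engaged — a current General Approval is held. (o), which would lift (n), is not engaged — assessed value is $183,000, not under $181,000. Exception (e) stands.

No — exception (e) applies; Greta's facility is not required to file a quarterly discharge report.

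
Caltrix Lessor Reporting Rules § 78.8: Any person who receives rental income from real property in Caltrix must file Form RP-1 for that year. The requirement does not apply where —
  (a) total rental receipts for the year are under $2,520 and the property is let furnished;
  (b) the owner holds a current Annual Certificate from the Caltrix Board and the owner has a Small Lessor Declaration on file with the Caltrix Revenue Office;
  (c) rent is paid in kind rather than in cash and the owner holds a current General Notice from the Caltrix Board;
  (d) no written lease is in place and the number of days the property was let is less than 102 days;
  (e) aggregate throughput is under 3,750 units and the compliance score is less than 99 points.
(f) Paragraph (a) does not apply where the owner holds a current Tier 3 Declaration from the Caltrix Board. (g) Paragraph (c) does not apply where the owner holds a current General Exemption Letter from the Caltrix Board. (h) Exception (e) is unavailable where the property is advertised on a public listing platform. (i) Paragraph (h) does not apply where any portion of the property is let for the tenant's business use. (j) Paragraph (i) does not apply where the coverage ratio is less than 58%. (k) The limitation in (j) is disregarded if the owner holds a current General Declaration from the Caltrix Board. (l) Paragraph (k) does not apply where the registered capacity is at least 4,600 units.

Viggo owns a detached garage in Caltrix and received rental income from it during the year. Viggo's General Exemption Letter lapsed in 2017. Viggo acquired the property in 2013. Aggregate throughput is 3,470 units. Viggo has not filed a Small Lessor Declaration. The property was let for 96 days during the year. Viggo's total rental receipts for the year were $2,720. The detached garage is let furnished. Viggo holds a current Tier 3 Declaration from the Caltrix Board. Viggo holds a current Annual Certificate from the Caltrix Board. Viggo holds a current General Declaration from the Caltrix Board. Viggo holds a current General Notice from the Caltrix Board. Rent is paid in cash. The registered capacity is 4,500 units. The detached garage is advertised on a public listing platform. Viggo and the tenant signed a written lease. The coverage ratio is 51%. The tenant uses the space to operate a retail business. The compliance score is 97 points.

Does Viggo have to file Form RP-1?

Exception (a) fails — total rental receipts for the year are $2,720, not under $2,520.
Exception (b) does not apply: no Small Lessor Declaration is on file.
Exception (c) does not apply: rent is paid in cash.
Exception (d) does not apply: a written lease is in place.
Exception (e): aggregate throughput is 3,470 units, under the 3,750 units limit; the compliance score is 97 points, less than the 99 points limit — every condition holds. Considering the limiting provisions: (h) would limit (e) — the property is publicly advertised — but (i) sets (h) aside: (i) is triggered — the space is let for business use. (j) would limit (i) — the coverage ratio is 51%, less than the 58% limit — but (k) sets (j) aside: (k) is engaged — a current General Declaration is held. (l), which would lift (k), is not triggered — the registered capacity is 4,500 units, short of 4,600 units. Exception (e) stands.

No — exception (e) applies; Viggo is not required to file Form RP-1.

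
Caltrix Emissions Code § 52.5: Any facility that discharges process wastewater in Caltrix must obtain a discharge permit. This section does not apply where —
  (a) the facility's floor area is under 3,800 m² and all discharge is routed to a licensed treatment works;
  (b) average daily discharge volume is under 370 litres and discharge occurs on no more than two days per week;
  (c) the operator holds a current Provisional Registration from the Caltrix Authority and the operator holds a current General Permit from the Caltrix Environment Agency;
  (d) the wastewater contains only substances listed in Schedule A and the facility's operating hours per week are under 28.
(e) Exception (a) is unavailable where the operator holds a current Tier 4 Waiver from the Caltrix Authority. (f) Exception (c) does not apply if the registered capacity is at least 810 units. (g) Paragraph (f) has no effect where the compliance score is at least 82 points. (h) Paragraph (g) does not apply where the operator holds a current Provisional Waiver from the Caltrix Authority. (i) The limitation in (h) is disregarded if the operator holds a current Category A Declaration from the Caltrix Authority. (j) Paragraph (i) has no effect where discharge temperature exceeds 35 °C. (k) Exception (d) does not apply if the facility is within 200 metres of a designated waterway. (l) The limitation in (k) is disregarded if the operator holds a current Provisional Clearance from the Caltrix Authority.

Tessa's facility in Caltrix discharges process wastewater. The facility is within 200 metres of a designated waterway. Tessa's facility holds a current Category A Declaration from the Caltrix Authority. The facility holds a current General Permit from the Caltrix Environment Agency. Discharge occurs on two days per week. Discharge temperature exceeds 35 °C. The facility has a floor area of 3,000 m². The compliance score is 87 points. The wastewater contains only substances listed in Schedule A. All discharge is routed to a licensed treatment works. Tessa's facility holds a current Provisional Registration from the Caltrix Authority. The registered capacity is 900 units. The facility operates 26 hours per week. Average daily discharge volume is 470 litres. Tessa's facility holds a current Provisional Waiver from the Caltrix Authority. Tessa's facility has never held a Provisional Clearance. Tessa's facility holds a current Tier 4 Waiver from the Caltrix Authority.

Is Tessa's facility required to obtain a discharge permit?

All of (a)'s requirements are met (the facility's floor area is 3,000 m², under the 3,800 m² limit; discharge is routed to a licensed treatment works). But: (e) operates against (a): a current Tier 4 Waiver is held. Exception (a) does not apply.
Exception (b) fails — average daily discharge volume is 470 litres, not under 370 litres.
Exception (c): a current Provisional Registration is held; a current General Permit is held — every condition holds. Turning to paragraphs (f)–(j): (f) operates against (c): the registered capacity is 900 units, meeting the 810 units threshold. (g) is engaged (the compliance score is 87 points, meeting the 82 points threshold), but is overridden by (h): (h) is triggered — a current Provisional Waiver is held. (i) applies (a current Category A Declaration is held), but yields to (j): (j) operates against (i): discharge temperature exceeds 35 °C. (c) is therefore removed.
Exception (d): the wastewater is Schedule-A-only; the facility's operating hours per week are 26, under the 28 limit — every condition holds. Turning to paragraphs (k)–(l): (k) applies — the facility is within 200 m of a designated waterway. (l) is inapplicable (the Provisional Clearance is not current), so (k) stands. So (d) is unavailable.
No exception applies. The general rule governs.

Yes — Tessa's facility must obtain a discharge permit.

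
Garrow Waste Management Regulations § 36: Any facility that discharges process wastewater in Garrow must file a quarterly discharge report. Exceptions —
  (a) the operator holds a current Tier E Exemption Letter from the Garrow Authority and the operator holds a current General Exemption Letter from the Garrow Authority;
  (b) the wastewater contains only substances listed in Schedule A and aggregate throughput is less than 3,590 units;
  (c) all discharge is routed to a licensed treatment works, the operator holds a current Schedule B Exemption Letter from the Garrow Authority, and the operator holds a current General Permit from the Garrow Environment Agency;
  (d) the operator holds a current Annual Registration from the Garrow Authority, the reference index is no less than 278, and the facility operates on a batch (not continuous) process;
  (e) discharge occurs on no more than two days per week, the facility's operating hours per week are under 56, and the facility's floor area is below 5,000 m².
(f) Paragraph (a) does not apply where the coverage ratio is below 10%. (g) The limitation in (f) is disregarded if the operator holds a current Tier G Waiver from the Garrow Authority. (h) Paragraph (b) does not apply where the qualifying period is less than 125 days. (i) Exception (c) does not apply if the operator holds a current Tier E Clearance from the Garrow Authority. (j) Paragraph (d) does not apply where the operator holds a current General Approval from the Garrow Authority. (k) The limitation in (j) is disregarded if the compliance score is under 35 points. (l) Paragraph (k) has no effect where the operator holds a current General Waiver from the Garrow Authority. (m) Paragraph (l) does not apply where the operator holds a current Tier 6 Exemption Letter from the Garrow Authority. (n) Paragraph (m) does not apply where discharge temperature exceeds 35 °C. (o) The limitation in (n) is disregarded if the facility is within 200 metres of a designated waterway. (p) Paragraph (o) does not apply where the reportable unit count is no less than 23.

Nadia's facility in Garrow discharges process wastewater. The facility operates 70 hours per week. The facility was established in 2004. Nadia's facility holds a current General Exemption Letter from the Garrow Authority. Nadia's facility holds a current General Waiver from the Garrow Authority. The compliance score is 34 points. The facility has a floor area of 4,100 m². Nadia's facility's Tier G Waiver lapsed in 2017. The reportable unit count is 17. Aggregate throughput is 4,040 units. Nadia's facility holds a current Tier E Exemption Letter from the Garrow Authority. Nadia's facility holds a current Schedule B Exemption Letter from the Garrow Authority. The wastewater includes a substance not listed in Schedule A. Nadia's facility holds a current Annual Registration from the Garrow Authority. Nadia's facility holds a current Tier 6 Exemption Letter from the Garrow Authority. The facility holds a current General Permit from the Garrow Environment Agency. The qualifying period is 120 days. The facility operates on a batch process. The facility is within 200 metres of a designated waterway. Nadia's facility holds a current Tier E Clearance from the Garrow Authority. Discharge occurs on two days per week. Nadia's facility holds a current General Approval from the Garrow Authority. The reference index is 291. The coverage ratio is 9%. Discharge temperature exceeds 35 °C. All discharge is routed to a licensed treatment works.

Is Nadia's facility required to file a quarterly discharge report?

No — exception (d) applies; Nadia's facility is not required to file a quarterly discharge report.

Exception (a)'s conditions are all satisfied: a current Tier E Exemption Letter is held; a current General Exemption Letter is held. But applying paragraphs (f)–(g): (f) is engaged — the coverage ratio is 9%, below the 10% limit. (g) is not triggered (there is no Tier G Waiver in force), so (f) stands. (a) is therefore removed.
Exception (b) does not apply: the wastewater includes a non-Schedule-A substance.
Exception (c) is satisfied on its face — discharge is routed to a licensed treatment works; a current Schedule B Exemption Letter is held; a current General Permit is held. However, paragraph (i) must be considered: (i) operates against (c): a current Tier E Clearance is held. Exception (c) does not apply.
All of (d)'s requirements are met (a current Annual Registration is held; the reference index is 291, meeting the 278 threshold; the facility operates on a batch process). As to paragraphs (j)–(p): (j) operates (a current General Approval is held), but is displaced by (k): (k) operates — the compliance score is 34 points, under the 35 points limit. (l) would limit (k) — a current General Waiver is held — but (m) sets (l) aside: (m) operates — a current Tier 6 Exemption Letter is held. (n) operates (discharge temperature exceeds 35 °C), but is displaced by (o): (o) is triggered — the facility is within 200 m of a designated waterway. (p), which would lift (o), does not operate here — the reportable unit count is 17, short of 23. (d) remains available.
Exception (e) does not apply: the facility's operating hours per week are 70, not under 56.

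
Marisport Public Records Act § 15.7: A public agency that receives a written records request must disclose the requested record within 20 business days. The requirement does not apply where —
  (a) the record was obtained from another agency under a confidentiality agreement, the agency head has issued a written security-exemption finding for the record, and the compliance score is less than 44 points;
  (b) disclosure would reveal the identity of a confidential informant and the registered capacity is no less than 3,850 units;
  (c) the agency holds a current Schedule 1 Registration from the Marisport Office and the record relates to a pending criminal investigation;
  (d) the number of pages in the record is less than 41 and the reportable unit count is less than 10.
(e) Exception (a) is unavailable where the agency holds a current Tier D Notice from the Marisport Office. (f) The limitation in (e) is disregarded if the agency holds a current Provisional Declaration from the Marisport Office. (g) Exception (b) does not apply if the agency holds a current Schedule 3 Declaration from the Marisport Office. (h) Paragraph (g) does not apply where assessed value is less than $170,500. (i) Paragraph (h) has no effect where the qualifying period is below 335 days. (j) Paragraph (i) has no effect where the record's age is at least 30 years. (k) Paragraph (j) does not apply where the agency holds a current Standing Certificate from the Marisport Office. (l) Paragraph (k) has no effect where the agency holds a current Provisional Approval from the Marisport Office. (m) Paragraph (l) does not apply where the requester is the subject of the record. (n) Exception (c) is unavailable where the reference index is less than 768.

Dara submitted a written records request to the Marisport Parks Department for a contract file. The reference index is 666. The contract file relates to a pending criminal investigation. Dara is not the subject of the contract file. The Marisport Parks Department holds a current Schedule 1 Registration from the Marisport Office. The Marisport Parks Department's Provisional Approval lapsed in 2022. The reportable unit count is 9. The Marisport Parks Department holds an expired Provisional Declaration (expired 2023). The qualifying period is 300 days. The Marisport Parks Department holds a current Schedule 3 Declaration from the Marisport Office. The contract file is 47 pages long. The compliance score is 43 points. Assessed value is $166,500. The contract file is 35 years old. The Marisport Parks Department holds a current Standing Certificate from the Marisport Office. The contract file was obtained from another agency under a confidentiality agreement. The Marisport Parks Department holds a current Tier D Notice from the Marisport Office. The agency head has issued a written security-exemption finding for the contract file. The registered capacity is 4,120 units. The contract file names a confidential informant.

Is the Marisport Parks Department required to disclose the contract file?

Yes — the Marisport Parks Department must disclose the contract file.

Exception (a) is satisfied on its face — the contract file was obtained under a confidentiality agreement; a written security-exemption finding has been issued; the compliance score is 43 points, less than the 44 points limit. Turning to paragraphs (e)–(f): (e) operates against (a): a current Tier D Notice is held. (f) is not triggered (no current Provisional Declaration is held), so (e) stands. So (a) is unavailable.
Exception (b): the contract file names a confidential informant; the registered capacity is 4,120 units, meeting the 3,850 units threshold — every condition holds. But: (g) operates — a current Schedule 3 Declaration is held. (h) would limit (g) — assessed value is $166,500, less than the $170,500 limit — but (i) sets (h) aside: (i) is engaged — the qualifying period is 300 days, below the 335 days limit. (j) would limit (i) — the record's age is 35 years, meeting the 30 years threshold — but (k) sets (j) aside: (k) operates against (j): a current Standing Certificate is held. (l), which would lift (k), does not operate here — no current Provisional Approval is held. (b) is therefore removed.
Exception (c): a current Schedule 1 Registration is held; the contract file relates to a pending investigation — every condition holds. However, paragraph (n) must be considered: (n) operates against (c): the reference index is 666, less than the 768 limit. (c) is therefore removed.
Exception (d) fails — the number of pages in the record is 47, not less than 41.
Every exception is unavailable, so the rule governs.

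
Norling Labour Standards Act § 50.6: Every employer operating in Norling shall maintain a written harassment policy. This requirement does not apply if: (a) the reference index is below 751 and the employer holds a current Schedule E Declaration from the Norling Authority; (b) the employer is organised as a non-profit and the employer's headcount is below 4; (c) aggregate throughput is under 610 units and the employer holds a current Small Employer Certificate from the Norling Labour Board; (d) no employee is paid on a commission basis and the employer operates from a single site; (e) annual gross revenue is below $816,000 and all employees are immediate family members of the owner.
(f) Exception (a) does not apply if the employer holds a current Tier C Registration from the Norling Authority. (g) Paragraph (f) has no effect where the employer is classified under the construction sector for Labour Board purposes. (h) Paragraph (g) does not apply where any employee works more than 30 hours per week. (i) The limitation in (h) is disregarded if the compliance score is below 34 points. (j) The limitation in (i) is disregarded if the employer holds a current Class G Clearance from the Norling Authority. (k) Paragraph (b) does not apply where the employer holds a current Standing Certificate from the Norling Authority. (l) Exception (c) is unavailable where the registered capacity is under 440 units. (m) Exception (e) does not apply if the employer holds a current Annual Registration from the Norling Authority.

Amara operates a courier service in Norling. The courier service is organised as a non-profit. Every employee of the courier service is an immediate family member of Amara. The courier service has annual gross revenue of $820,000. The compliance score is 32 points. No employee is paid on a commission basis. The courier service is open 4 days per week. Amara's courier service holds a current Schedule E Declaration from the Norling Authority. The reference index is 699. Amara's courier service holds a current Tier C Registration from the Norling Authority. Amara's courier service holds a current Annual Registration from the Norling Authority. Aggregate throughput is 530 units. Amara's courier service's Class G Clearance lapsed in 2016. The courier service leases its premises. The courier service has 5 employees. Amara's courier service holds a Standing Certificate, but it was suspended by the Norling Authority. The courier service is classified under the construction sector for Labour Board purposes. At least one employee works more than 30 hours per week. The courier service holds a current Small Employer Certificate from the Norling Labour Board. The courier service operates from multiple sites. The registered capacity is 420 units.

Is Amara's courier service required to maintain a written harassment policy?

Exception (a): the reference index is 699, below the 751 limit; a current Schedule E Declaration is held — every condition holds. Considering the limiting provisions: (f) is triggered (a current Tier C Registration is held), but is displaced by (g): (g) applies — the courier service is classified under the construction sector. (h) would limit (g) — at least one employee exceeds 30 hours/week — but (i) sets (h) aside: (i) operates against (h): the compliance score is 32 points, below the 34 points limit. (j), which would lift (i), is not triggered — the Class G Clearance is not current. (a) remains available.
Exception (b) fails — the employer's headcount is 5, not below 4.
Exception (c): aggregate throughput is 530 units, under the 610 units limit; a current Small Employer Certificate is held — every condition holds. But: (l) operates against (c): the registered capacity is 420 units, under the 440 units limit. So (c) is unavailable.
Exception (d) requires that the employer operates from a single site; but the employer operates from multiple sites, so (d) is unavailable.
Exception (e) does not apply: annual gross revenue is $820,000, not below $816,000.

No — exception (a) applies; Amara's courier service is not required to maintain a written harassment policy.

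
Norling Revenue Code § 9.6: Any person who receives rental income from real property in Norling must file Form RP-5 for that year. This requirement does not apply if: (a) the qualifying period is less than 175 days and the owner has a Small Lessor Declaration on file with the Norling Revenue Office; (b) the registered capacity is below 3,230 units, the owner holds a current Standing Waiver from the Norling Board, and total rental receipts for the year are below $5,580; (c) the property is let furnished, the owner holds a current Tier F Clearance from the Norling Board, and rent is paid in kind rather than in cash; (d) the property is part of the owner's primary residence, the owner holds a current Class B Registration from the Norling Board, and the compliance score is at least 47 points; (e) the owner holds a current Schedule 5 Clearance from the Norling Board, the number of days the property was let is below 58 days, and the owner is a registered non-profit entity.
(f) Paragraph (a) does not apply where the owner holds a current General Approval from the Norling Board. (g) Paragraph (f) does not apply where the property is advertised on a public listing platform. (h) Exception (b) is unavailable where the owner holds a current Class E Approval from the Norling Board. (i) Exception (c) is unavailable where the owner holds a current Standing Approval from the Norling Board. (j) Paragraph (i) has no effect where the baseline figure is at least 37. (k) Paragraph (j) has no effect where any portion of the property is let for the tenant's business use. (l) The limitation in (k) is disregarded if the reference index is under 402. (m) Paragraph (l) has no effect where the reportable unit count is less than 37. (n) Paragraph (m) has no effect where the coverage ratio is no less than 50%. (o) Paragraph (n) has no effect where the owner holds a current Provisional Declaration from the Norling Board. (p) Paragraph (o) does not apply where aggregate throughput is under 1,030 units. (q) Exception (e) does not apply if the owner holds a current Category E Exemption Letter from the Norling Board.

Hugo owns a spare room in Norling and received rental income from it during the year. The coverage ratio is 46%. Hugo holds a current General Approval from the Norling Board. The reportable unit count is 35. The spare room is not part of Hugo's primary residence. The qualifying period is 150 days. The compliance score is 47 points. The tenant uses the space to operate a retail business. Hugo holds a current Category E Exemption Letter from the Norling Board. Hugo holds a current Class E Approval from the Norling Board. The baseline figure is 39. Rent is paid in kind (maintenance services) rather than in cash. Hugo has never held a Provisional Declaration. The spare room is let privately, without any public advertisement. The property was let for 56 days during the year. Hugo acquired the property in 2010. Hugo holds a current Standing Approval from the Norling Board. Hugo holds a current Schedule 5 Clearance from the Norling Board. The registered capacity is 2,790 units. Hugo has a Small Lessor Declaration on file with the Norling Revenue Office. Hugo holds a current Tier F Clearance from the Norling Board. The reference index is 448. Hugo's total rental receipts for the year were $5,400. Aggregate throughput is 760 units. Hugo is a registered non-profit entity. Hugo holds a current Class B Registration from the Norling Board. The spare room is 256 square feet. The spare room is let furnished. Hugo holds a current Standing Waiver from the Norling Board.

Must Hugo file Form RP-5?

Exception (a) is satisfied on its face — the qualifying period is 150 days, less than the 175 days limit; a Small Lessor Declaration is on file. But applying paragraphs (f)–(g): (f) operates against (a): a current General Approval is held. (g) does not operate here (the property is let privately without advertisement), so (f) stands. So (a) is unavailable.
All of (b)'s requirements are met (the registered capacity is 2,790 units, below the 3,230 units limit; a current Standing Waiver is held; total rental receipts for the year are $5,400, below the $5,580 limit). Turning to paragraph (h): (h) is engaged — a current Class E Approval is held. (b) is therefore removed.
Exception (c): the property is let furnished; a current Tier F Clearance is held; rent is paid in kind — every condition holds. However, paragraphs (i)–(p) must be considered: (i) operates — a current Standing Approval is held. (j) is engaged (the baseline figure is 39, meeting the 37 threshold), but yields to (k): (k) operates against (j): the space is let for business use. (l) is inapplicable (the reference index is 448, not under 402), so (k) stands. Exception (c) does not apply.
Exception (d) fails — the spare room is not part of the primary residence.
Exception (e)'s conditions are all satisfied: a current Schedule 5 Clearance is held; the number of days the property was let is 56 days, below the 58 days limit; Hugo is a registered non-profit. But applying paragraph (q): (q) is engaged — a current Category E Exemption Letter is held. So (e) is unavailable.
No exception applies. The general rule governs.

Yes — Hugo must file Form RP-5.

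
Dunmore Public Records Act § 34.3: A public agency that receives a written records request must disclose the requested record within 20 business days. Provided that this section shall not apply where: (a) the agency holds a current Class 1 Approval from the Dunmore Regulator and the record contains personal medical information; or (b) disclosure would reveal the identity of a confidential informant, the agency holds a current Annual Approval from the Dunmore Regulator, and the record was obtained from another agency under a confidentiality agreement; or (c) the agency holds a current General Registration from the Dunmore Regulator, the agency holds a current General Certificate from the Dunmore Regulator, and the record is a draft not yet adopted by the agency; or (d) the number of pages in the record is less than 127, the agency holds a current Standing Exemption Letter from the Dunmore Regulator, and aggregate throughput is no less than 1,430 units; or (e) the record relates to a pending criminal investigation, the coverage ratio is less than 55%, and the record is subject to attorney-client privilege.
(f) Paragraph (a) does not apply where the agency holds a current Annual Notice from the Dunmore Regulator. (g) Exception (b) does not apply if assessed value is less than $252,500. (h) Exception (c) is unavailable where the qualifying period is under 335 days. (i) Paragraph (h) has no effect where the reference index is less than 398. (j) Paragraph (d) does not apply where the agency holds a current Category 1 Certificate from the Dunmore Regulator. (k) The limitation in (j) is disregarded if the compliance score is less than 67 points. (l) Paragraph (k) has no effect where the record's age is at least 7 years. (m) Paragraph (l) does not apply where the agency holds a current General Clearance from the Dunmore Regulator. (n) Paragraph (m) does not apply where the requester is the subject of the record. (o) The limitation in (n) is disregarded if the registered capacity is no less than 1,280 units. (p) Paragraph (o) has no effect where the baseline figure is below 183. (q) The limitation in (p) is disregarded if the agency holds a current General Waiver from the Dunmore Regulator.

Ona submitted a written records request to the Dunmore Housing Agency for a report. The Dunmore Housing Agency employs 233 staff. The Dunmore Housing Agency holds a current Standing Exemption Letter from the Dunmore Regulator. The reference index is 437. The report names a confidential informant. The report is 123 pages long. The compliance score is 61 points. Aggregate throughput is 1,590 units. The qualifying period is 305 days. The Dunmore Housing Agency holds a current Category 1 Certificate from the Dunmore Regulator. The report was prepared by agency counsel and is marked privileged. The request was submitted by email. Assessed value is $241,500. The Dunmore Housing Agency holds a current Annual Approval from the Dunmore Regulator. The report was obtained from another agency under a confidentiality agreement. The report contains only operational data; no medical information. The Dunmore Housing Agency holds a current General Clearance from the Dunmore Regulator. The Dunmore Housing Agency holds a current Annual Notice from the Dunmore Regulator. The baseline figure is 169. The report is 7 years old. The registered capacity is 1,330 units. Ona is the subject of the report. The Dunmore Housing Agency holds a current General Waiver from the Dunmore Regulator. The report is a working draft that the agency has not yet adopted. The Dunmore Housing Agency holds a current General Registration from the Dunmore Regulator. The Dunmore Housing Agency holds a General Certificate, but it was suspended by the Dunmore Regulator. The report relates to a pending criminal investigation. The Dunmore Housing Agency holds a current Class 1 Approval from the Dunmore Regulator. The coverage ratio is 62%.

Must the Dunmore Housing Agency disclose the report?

Exception (a) does not apply: the report contains only operational data.
Exception (b)'s conditions are all satisfied: the report names a confidential informant; a current Annual Approval is held; the report was obtained under a confidentiality agreement. But applying paragraph (g): (g) operates against (b): assessed value is $241,500, less than the $252,500 limit. (b) is therefore removed.
Exception (c) does not apply: the General Certificate is not current.
Exception (d)'s conditions are all satisfied: the number of pages in the record is 123, less than the 127 limit; a current Standing Exemption Letter is held; aggregate throughput is 1,590 units, meeting the 1,430 units threshold. Considering the limiting provisions: (j) operates (a current Category 1 Certificate is held), but yields to (k): (k) is triggered — the compliance score is 61 points, less than the 67 points limit. (l) would limit (k) — the record's age is 7 years, meeting the 7 years threshold — but (m) sets (l) aside: (m) operates — a current General Clearance is held. (n) is triggered (Ona is the subject of the report), but is displaced by (o): (o) applies — the registered capacity is 1,330 units, meeting the 1,280 units threshold. (p) is engaged (the baseline figure is 169, below the 183 limit), but is set aside by (q): (q) operates against (p): a current General Waiver is held. (d) remains available.
Exception (e) does not apply: the coverage ratio is 62%, not less than 55%.

No — exception (d) applies; the Dunmore Housing Agency is not required to disclose the report.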